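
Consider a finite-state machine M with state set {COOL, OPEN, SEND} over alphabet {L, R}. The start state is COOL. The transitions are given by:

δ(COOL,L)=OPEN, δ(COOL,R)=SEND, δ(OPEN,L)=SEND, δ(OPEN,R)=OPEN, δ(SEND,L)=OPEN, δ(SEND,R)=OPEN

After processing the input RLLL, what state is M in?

OPEN

COOL → SEND → OPEN → SEND → OPEN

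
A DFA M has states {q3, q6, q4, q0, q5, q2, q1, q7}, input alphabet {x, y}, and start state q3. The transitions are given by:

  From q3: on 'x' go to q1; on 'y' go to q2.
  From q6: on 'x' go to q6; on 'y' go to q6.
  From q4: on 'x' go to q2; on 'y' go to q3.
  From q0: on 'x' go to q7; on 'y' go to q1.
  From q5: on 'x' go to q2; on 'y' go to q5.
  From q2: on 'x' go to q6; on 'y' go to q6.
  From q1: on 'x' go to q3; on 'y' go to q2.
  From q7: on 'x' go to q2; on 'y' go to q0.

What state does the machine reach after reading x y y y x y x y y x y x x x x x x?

q3 → q1 → q2 → q6 → q6 → q6 → q6 → q6 → q6 → q6 → q6 → q6 → q6 → q6 → q6 → q6 → q6 → q6

q6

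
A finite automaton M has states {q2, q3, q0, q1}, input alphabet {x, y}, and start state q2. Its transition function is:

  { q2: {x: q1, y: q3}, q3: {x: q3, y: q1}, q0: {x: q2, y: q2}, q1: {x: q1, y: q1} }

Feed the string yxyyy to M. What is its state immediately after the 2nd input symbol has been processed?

q3

start at q2
read 'y': q2 → q3
read 'x': q3 → q3
After 2 symbols: q3.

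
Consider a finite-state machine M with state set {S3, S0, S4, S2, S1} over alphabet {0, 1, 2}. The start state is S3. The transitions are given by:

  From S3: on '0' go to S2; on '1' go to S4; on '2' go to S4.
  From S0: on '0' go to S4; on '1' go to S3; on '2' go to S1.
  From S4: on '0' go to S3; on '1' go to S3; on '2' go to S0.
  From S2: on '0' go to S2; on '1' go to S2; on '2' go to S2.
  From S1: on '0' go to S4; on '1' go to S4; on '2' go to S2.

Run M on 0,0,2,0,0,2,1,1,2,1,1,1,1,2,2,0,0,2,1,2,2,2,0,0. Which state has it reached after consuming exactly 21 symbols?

start at S3
read '0': S3 → S2
read '0': S2 → S2
read '2': S2 → S2
read '0': S2 → S2
read '0': S2 → S2
read '2': S2 → S2
read '1': S2 → S2
read '1': S2 → S2
read '2': S2 → S2
read '1': S2 → S2
read '1': S2 → S2
read '1': S2 → S2
read '1': S2 → S2
read '2': S2 → S2
read '2': S2 → S2
read '0': S2 → S2
read '0': S2 → S2
read '2': S2 → S2
read '1': S2 → S2
read '2': S2 → S2
read '2': S2 → S2
After 21 symbols: S2.

S2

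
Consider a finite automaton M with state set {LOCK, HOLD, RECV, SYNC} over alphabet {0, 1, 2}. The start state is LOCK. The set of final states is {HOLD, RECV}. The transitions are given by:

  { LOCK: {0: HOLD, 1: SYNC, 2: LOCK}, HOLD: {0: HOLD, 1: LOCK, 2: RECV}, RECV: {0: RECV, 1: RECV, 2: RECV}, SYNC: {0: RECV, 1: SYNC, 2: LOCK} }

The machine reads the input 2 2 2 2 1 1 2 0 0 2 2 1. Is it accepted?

Yes

Trace: LOCK -2-> LOCK -2-> LOCK -2-> LOCK -2-> LOCK -1-> SYNC -1-> SYNC -2-> LOCK -0-> HOLD -0-> HOLD -2-> RECV -2-> RECV -1-> RECV
End state RECV is accepting.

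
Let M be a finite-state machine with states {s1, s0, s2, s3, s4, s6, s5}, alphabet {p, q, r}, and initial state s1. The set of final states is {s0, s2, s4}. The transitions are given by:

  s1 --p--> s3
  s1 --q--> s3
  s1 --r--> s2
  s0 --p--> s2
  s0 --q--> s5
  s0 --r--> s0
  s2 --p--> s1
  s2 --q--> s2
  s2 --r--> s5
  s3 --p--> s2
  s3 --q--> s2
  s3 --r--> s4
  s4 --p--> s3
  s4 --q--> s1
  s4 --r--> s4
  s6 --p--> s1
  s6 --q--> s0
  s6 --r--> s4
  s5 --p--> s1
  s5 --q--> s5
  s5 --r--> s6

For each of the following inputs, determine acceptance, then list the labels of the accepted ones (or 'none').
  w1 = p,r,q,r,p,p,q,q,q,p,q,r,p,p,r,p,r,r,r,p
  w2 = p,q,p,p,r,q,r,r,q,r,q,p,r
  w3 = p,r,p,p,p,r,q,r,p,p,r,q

w1: s1 → s3 → s4 → s1 → s2 → s1 → s3 → s2 → s2 → s2 → s1 → s3 → s4 → s3 → s2 → s5 → s1 → s2 → s5 → s6 → s1  → end s1, rejected
w2: s1 → s3 → s2 → s1 → s3 → s4 → s1 → s2 → s5 → s5 → s6 → s0 → s2 → s5  → end s5, rejected
w3: s1 → s3 → s4 → s3 → s2 → s1 → s2 → s2 → s5 → s1 → s3 → s4 → s1  → end s1, rejected

none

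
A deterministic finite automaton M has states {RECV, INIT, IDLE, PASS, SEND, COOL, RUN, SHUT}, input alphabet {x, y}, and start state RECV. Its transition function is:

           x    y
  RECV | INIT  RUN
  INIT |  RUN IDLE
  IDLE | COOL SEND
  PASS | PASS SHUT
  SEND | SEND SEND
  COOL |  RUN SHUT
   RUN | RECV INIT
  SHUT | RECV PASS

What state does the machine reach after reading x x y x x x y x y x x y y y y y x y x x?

SEND

Trace: RECV -x-> INIT -x-> RUN -y-> INIT -x-> RUN -x-> RECV -x-> INIT -y-> IDLE -x-> COOL -y-> SHUT -x-> RECV -x-> INIT -y-> IDLE -y-> SEND -y-> SEND -y-> SEND -y-> SEND -x-> SEND -y-> SEND -x-> SEND -x-> SEND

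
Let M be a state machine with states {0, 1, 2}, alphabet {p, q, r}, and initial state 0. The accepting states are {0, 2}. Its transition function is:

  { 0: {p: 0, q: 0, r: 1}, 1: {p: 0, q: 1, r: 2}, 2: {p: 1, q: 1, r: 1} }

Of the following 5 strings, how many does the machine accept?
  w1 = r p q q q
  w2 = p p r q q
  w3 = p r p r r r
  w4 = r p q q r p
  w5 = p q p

w1:
  start at 0
  read 'r': 0 → 1
  read 'p': 1 → 0
  read 'q': 0 → 0
  read 'q': 0 → 0
  read 'q': 0 → 0
  end 0, accepted
w2:
  start at 0
  read 'p': 0 → 0
  read 'p': 0 → 0
  read 'r': 0 → 1
  read 'q': 1 → 1
  read 'q': 1 → 1
  end 1, rejected
w3:
  start at 0
  read 'p': 0 → 0
  read 'r': 0 → 1
  read 'p': 1 → 0
  read 'r': 0 → 1
  read 'r': 1 → 2
  read 'r': 2 → 1
  end 1, rejected
w4:
  start at 0
  read 'r': 0 → 1
  read 'p': 1 → 0
  read 'q': 0 → 0
  read 'q': 0 → 0
  read 'r': 0 → 1
  read 'p': 1 → 0
  end 0, accepted
w5:
  start at 0
  read 'p': 0 → 0
  read 'q': 0 → 0
  read 'p': 0 → 0
  end 0, accepted

3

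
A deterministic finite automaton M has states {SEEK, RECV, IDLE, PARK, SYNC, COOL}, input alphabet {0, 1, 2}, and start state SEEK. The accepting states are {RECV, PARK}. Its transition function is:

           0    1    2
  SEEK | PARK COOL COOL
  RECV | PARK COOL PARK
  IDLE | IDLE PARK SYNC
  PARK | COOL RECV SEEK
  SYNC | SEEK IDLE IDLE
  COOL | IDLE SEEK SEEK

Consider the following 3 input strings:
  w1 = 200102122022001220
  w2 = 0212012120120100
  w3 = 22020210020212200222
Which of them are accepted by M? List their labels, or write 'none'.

none

w1: SEEK → COOL → IDLE → IDLE → PARK → COOL → SEEK → COOL → SEEK → COOL → IDLE → SYNC → IDLE → IDLE → IDLE → PARK → SEEK → COOL → IDLE  → end IDLE, rejected
w2: SEEK → PARK → SEEK → COOL → SEEK → PARK → RECV → PARK → RECV → PARK → COOL → SEEK → COOL → IDLE → PARK → COOL → IDLE  → end IDLE, rejected
w3: SEEK → COOL → SEEK → PARK → SEEK → PARK → SEEK → COOL → IDLE → IDLE → SYNC → SEEK → COOL → SEEK → COOL → SEEK → PARK → COOL → SEEK → COOL → SEEK  → end SEEK, rejected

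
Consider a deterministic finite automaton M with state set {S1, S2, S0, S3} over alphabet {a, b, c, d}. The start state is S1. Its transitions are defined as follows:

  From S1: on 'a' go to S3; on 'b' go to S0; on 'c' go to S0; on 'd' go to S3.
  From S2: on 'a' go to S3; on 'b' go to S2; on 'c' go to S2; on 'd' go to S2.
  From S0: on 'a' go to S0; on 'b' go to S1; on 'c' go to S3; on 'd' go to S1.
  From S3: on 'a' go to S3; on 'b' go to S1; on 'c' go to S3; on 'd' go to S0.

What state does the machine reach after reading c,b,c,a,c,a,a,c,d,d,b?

S0

Trace: S1 -c-> S0 -b-> S1 -c-> S0 -a-> S0 -c-> S3 -a-> S3 -a-> S3 -c-> S3 -d-> S0 -d-> S1 -b-> S0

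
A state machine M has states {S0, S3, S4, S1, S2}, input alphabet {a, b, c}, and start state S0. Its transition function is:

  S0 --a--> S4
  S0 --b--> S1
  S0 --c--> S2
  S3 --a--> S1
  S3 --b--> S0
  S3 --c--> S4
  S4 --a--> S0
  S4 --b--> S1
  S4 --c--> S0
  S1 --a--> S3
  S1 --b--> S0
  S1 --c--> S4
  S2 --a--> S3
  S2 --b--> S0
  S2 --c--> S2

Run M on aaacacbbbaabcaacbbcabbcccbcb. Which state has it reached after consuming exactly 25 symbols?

S0 → S4 → S0 → S4 → S0 → S4 → S0 → S1 → S0 → S1 → S3 → S1 → S0 → S2 → S3 → S1 → S4 → S1 → S0 → S2 → S3 → S0 → S1 → S4 → S0 → S2
After 25 symbols: S2.

S2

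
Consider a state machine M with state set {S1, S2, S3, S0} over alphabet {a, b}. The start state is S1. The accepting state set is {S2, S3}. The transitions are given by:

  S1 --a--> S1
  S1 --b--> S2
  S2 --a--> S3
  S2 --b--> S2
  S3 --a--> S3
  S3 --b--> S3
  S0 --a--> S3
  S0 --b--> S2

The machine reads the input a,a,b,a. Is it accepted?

S1 → S1 → S1 → S2 → S3
End state S3 is accepting.

Yes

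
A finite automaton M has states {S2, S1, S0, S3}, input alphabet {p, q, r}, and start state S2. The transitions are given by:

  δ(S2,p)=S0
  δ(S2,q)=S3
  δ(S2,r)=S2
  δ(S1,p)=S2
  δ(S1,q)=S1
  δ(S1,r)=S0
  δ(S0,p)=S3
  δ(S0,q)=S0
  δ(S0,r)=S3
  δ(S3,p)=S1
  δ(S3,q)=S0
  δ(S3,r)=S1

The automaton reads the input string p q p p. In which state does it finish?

S2 → S0 → S0 → S3 → S1

S1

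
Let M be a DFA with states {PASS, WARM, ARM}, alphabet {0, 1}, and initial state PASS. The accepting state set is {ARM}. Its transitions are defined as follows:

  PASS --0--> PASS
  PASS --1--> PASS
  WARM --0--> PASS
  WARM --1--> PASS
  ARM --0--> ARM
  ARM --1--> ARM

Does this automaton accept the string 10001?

PASS → PASS → PASS → PASS → PASS → PASS
End state PASS is not accepting.

No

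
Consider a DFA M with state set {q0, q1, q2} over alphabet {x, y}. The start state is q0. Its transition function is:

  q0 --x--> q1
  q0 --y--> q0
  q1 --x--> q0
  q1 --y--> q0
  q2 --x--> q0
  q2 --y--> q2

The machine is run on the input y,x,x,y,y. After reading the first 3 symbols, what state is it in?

start at q0
read 'y': q0 → q0
read 'x': q0 → q1
read 'x': q1 → q0
After 3 symbols: q0.

q0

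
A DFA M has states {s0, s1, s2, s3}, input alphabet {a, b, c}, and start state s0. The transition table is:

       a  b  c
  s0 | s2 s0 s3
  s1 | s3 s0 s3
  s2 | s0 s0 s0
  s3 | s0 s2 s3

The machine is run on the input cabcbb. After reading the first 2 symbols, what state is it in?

s0

start at s0
read 'c': s0 → s3
read 'a': s3 → s0
After 2 symbols: s0.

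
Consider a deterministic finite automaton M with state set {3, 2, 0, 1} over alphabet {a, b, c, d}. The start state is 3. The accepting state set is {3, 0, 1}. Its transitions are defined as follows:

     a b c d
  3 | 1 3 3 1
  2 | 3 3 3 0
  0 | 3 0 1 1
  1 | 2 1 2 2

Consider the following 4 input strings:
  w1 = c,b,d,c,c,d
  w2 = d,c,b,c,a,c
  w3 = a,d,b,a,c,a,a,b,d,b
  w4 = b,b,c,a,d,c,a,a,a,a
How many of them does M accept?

w1:
  start at 3
  read 'c': 3 → 3
  read 'b': 3 → 3
  read 'd': 3 → 1
  read 'c': 1 → 2
  read 'c': 2 → 3
  read 'd': 3 → 1
  end 1, accepted
w2:
  start at 3
  read 'd': 3 → 1
  read 'c': 1 → 2
  read 'b': 2 → 3
  read 'c': 3 → 3
  read 'a': 3 → 1
  read 'c': 1 → 2
  end 2, rejected
w3:
  start at 3
  read 'a': 3 → 1
  read 'd': 1 → 2
  read 'b': 2 → 3
  read 'a': 3 → 1
  read 'c': 1 → 2
  read 'a': 2 → 3
  read 'a': 3 → 1
  read 'b': 1 → 1
  read 'd': 1 → 2
  read 'b': 2 → 3
  end 3, accepted
w4:
  start at 3
  read 'b': 3 → 3
  read 'b': 3 → 3
  read 'c': 3 → 3
  read 'a': 3 → 1
  read 'd': 1 → 2
  read 'c': 2 → 3
  read 'a': 3 → 1
  read 'a': 1 → 2
  read 'a': 2 → 3
  read 'a': 3 → 1
  end 1, accepted

3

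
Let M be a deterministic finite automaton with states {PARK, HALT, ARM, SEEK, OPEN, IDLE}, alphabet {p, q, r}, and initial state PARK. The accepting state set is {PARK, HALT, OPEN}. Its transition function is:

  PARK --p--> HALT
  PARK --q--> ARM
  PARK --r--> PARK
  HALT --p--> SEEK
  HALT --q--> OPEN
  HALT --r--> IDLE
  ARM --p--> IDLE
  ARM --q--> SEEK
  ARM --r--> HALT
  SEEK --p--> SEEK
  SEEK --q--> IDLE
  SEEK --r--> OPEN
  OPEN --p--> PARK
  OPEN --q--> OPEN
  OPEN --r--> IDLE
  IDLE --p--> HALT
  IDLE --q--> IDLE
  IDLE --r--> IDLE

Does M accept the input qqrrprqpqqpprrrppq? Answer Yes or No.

PARK → ARM → SEEK → OPEN → IDLE → HALT → IDLE → IDLE → HALT → OPEN → OPEN → PARK → HALT → IDLE → IDLE → IDLE → HALT → SEEK → IDLE
End state IDLE is not accepting.

No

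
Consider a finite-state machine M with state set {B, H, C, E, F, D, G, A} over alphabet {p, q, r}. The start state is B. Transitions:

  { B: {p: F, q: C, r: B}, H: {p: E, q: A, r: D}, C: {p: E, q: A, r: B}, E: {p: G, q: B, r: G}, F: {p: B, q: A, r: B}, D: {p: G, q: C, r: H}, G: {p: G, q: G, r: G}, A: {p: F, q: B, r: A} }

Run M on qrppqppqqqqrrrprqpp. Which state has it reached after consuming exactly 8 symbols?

G

B → C → B → F → B → C → E → G → G
After 8 symbols: G.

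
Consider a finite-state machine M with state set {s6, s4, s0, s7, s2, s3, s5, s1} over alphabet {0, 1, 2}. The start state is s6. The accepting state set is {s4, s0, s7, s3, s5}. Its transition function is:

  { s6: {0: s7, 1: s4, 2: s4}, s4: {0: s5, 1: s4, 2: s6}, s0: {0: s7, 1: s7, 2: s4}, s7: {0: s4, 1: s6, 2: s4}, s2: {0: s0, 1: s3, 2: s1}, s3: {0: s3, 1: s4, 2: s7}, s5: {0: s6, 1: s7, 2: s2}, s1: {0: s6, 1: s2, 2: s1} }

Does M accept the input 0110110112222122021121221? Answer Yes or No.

start at s6
read '0': s6 → s7
read '1': s7 → s6
read '1': s6 → s4
read '0': s4 → s5
read '1': s5 → s7
read '1': s7 → s6
read '0': s6 → s7
read '1': s7 → s6
read '1': s6 → s4
read '2': s4 → s6
read '2': s6 → s4
read '2': s4 → s6
read '2': s6 → s4
read '1': s4 → s4
read '2': s4 → s6
read '2': s6 → s4
read '0': s4 → s5
read '2': s5 → s2
read '1': s2 → s3
read '1': s3 → s4
read '2': s4 → s6
read '1': s6 → s4
read '2': s4 → s6
read '2': s6 → s4
read '1': s4 → s4
End state s4 is accepting.

Yes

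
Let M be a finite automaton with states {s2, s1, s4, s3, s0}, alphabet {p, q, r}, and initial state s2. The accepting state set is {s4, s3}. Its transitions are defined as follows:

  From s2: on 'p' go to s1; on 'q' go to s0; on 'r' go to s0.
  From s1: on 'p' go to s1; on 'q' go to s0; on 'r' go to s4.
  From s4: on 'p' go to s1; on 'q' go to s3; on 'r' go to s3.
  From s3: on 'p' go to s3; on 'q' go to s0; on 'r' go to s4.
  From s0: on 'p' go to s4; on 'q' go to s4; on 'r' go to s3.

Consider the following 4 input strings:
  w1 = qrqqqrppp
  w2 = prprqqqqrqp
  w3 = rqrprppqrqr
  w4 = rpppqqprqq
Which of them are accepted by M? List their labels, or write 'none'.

w2, w3

w1:
  start at s2
  read 'q': s2 → s0
  read 'r': s0 → s3
  read 'q': s3 → s0
  read 'q': s0 → s4
  read 'q': s4 → s3
  read 'r': s3 → s4
  read 'p': s4 → s1
  read 'p': s1 → s1
  read 'p': s1 → s1
  end s1, rejected
w2:
  start at s2
  read 'p': s2 → s1
  read 'r': s1 → s4
  read 'p': s4 → s1
  read 'r': s1 → s4
  read 'q': s4 → s3
  read 'q': s3 → s0
  read 'q': s0 → s4
  read 'q': s4 → s3
  read 'r': s3 → s4
  read 'q': s4 → s3
  read 'p': s3 → s3
  end s3, accepted
w3:
  start at s2
  read 'r': s2 → s0
  read 'q': s0 → s4
  read 'r': s4 → s3
  read 'p': s3 → s3
  read 'r': s3 → s4
  read 'p': s4 → s1
  read 'p': s1 → s1
  read 'q': s1 → s0
  read 'r': s0 → s3
  read 'q': s3 → s0
  read 'r': s0 → s3
  end s3, accepted
w4:
  start at s2
  read 'r': s2 → s0
  read 'p': s0 → s4
  read 'p': s4 → s1
  read 'p': s1 → s1
  read 'q': s1 → s0
  read 'q': s0 → s4
  read 'p': s4 → s1
  read 'r': s1 → s4
  read 'q': s4 → s3
  read 'q': s3 → s0
  end s0, rejected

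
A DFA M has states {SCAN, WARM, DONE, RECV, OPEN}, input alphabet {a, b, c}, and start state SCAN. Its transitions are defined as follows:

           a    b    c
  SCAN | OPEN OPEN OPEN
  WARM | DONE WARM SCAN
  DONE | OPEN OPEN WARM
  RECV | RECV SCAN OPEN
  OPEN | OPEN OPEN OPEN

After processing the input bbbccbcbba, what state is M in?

SCAN → OPEN → OPEN → OPEN → OPEN → OPEN → OPEN → OPEN → OPEN → OPEN → OPEN

OPEN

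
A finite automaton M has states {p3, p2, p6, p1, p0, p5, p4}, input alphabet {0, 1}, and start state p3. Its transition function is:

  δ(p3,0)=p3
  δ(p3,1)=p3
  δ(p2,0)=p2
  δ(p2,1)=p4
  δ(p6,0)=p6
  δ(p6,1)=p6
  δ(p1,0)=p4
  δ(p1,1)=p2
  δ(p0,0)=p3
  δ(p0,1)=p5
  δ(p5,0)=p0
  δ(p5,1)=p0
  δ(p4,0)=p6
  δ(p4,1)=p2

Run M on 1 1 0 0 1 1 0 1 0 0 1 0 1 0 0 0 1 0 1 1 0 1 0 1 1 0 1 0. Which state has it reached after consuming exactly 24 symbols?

p3

start at p3
read '1': p3 → p3
read '1': p3 → p3
read '0': p3 → p3
read '0': p3 → p3
read '1': p3 → p3
read '1': p3 → p3
read '0': p3 → p3
read '1': p3 → p3
read '0': p3 → p3
read '0': p3 → p3
read '1': p3 → p3
read '0': p3 → p3
read '1': p3 → p3
read '0': p3 → p3
read '0': p3 → p3
read '0': p3 → p3
read '1': p3 → p3
read '0': p3 → p3
read '1': p3 → p3
read '1': p3 → p3
read '0': p3 → p3
read '1': p3 → p3
read '0': p3 → p3
read '1': p3 → p3
After 24 symbols: p3.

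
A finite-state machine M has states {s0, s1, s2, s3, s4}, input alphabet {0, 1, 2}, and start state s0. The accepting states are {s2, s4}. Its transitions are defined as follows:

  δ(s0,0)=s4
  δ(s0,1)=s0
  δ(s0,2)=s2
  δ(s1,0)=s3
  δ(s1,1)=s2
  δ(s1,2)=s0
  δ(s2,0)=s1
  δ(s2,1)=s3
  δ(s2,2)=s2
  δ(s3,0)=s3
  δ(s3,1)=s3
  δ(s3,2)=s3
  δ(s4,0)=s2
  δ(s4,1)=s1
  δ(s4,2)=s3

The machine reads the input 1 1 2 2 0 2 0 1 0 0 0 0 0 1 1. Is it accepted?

No

s0 → s0 → s0 → s2 → s2 → s1 → s0 → s4 → s1 → s3 → s3 → s3 → s3 → s3 → s3 → s3
End state s3 is not accepting.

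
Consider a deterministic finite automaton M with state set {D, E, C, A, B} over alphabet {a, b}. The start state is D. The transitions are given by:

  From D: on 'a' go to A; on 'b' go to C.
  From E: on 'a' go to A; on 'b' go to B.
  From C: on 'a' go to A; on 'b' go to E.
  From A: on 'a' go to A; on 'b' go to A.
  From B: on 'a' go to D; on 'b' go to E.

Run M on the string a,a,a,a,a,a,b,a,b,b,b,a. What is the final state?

A

start at D
read 'a': D → A
read 'a': A → A
read 'a': A → A
read 'a': A → A
read 'a': A → A
read 'a': A → A
read 'b': A → A
read 'a': A → A
read 'b': A → A
read 'b': A → A
read 'b': A → A
read 'a': A → A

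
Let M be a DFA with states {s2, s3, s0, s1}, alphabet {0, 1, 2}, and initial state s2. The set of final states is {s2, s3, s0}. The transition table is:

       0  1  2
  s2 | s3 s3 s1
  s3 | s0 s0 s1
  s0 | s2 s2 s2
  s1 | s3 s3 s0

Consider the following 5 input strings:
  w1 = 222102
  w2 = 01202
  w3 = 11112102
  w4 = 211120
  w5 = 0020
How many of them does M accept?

4

w1: s2 → s1 → s0 → s2 → s3 → s0 → s2  → end s2, accepted
w2: s2 → s3 → s0 → s2 → s3 → s1  → end s1, rejected
w3: s2 → s3 → s0 → s2 → s3 → s1 → s3 → s0 → s2  → end s2, accepted
w4: s2 → s1 → s3 → s0 → s2 → s1 → s3  → end s3, accepted
w5: s2 → s3 → s0 → s2 → s3  → end s3, accepted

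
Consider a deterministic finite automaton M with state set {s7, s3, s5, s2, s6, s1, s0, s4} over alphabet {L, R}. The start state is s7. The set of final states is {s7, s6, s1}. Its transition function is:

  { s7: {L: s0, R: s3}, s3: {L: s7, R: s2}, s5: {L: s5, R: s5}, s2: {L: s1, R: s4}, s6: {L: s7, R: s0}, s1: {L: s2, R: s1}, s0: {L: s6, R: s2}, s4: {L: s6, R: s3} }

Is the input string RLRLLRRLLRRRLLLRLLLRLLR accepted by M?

Yes

s7 → s3 → s7 → s3 → s7 → s0 → s2 → s4 → s6 → s7 → s3 → s2 → s4 → s6 → s7 → s0 → s2 → s1 → s2 → s1 → s1 → s2 → s1 → s1
End state s1 is accepting.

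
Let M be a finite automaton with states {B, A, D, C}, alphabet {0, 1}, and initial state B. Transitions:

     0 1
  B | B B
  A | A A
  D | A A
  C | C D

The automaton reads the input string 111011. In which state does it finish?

start at B
read '1': B → B
read '1': B → B
read '1': B → B
read '0': B → B
read '1': B → B
read '1': B → B

B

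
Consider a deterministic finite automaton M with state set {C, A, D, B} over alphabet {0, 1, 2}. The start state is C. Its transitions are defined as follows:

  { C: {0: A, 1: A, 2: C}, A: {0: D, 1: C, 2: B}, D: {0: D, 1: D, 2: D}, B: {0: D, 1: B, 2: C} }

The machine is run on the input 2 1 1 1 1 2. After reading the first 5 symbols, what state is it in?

C

C → C → A → C → A → C
After 5 symbols: C.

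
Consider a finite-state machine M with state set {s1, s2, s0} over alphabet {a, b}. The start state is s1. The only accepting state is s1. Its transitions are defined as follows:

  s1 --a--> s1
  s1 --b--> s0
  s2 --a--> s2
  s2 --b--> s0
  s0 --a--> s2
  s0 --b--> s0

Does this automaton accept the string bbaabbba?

Trace: s1 -b-> s0 -b-> s0 -a-> s2 -a-> s2 -b-> s0 -b-> s0 -b-> s0 -a-> s2
End state s2 is not accepting.

No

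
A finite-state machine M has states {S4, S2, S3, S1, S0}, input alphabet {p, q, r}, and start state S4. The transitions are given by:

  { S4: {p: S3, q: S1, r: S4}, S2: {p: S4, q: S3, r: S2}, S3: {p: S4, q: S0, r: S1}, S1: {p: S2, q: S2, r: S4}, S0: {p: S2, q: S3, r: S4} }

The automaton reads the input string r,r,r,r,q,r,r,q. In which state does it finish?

Trace: S4 -r-> S4 -r-> S4 -r-> S4 -r-> S4 -q-> S1 -r-> S4 -r-> S4 -q-> S1

S1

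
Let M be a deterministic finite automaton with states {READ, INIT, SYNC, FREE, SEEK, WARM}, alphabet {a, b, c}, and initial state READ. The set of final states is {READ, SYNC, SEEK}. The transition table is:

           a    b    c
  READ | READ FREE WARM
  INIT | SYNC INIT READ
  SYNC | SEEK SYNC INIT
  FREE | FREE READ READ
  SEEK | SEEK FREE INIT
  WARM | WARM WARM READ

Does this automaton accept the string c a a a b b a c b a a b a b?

start at READ
read 'c': READ → WARM
read 'a': WARM → WARM
read 'a': WARM → WARM
read 'a': WARM → WARM
read 'b': WARM → WARM
read 'b': WARM → WARM
read 'a': WARM → WARM
read 'c': WARM → READ
read 'b': READ → FREE
read 'a': FREE → FREE
read 'a': FREE → FREE
read 'b': FREE → READ
read 'a': READ → READ
read 'b': READ → FREE
End state FREE is not accepting.

No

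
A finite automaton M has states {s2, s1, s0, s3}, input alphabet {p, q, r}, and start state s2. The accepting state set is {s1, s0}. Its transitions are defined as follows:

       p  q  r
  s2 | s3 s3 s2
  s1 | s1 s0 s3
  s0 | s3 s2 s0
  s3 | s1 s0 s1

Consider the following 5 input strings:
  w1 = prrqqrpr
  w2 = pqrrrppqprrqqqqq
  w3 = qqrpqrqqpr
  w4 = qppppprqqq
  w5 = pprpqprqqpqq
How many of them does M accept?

1

w1: Trace: s2 -p-> s3 -r-> s1 -r-> s3 -q-> s0 -q-> s2 -r-> s2 -p-> s3 -r-> s1  → end s1, accepted
w2: Trace: s2 -p-> s3 -q-> s0 -r-> s0 -r-> s0 -r-> s0 -p-> s3 -p-> s1 -q-> s0 -p-> s3 -r-> s1 -r-> s3 -q-> s0 -q-> s2 -q-> s3 -q-> s0 -q-> s2  → end s2, rejected
w3: Trace: s2 -q-> s3 -q-> s0 -r-> s0 -p-> s3 -q-> s0 -r-> s0 -q-> s2 -q-> s3 -p-> s1 -r-> s3  → end s3, rejected
w4: Trace: s2 -q-> s3 -p-> s1 -p-> s1 -p-> s1 -p-> s1 -p-> s1 -r-> s3 -q-> s0 -q-> s2 -q-> s3  → end s3, rejected
w5: Trace: s2 -p-> s3 -p-> s1 -r-> s3 -p-> s1 -q-> s0 -p-> s3 -r-> s1 -q-> s0 -q-> s2 -p-> s3 -q-> s0 -q-> s2  → end s2, rejected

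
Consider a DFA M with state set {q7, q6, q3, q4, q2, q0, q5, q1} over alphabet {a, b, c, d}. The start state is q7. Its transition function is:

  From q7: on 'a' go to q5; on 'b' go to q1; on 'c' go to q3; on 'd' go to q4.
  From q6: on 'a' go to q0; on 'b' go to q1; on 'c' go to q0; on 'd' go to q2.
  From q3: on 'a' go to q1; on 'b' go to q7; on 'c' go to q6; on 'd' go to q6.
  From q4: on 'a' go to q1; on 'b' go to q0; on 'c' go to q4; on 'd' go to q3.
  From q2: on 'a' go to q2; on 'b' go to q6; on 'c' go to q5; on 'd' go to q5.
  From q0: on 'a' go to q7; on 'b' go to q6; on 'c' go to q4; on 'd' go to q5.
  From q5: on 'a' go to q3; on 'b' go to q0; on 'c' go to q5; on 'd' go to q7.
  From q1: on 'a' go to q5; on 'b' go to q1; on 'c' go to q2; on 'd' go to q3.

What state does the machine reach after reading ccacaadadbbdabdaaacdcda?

Trace: q7 -c-> q3 -c-> q6 -a-> q0 -c-> q4 -a-> q1 -a-> q5 -d-> q7 -a-> q5 -d-> q7 -b-> q1 -b-> q1 -d-> q3 -a-> q1 -b-> q1 -d-> q3 -a-> q1 -a-> q5 -a-> q3 -c-> q6 -d-> q2 -c-> q5 -d-> q7 -a-> q5

q5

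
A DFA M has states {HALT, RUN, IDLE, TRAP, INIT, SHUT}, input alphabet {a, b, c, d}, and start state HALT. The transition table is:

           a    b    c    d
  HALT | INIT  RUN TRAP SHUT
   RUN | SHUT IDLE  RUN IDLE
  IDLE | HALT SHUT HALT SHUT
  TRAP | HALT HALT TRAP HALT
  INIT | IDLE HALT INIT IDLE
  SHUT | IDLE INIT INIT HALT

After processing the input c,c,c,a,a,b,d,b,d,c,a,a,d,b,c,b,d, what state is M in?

SHUT

HALT → TRAP → TRAP → TRAP → HALT → INIT → HALT → SHUT → INIT → IDLE → HALT → INIT → IDLE → SHUT → INIT → INIT → HALT → SHUT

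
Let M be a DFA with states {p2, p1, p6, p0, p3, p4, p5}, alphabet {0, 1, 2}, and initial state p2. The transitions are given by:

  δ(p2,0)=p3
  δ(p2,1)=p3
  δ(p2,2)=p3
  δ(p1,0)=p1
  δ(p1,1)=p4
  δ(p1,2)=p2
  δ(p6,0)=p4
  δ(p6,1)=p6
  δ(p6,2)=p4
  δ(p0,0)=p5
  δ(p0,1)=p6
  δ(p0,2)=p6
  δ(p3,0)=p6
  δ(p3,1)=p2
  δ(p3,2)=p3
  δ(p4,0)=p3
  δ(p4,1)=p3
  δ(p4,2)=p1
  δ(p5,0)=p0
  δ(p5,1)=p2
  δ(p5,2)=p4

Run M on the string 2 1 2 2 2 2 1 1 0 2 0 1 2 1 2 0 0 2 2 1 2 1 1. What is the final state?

p3

Trace: p2 -2-> p3 -1-> p2 -2-> p3 -2-> p3 -2-> p3 -2-> p3 -1-> p2 -1-> p3 -0-> p6 -2-> p4 -0-> p3 -1-> p2 -2-> p3 -1-> p2 -2-> p3 -0-> p6 -0-> p4 -2-> p1 -2-> p2 -1-> p3 -2-> p3 -1-> p2 -1-> p3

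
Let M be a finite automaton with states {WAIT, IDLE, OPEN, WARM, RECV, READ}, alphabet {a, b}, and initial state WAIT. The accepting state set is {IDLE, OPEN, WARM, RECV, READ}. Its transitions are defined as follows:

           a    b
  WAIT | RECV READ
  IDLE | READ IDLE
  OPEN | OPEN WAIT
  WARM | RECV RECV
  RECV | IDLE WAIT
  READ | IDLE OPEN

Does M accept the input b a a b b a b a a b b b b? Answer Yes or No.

Yes

WAIT → READ → IDLE → READ → OPEN → WAIT → RECV → WAIT → RECV → IDLE → IDLE → IDLE → IDLE → IDLE
End state IDLE is accepting.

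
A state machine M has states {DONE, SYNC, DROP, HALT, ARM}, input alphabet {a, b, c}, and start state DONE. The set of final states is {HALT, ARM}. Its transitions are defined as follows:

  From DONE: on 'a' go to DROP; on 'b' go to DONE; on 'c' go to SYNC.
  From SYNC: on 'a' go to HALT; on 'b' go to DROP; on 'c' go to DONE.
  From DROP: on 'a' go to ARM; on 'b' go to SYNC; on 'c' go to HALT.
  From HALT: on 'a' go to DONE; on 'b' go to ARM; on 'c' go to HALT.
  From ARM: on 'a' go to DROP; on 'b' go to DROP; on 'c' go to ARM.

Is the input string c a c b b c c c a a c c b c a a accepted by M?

Yes

DONE → SYNC → HALT → HALT → ARM → DROP → HALT → HALT → HALT → DONE → DROP → HALT → HALT → ARM → ARM → DROP → ARM
End state ARM is accepting.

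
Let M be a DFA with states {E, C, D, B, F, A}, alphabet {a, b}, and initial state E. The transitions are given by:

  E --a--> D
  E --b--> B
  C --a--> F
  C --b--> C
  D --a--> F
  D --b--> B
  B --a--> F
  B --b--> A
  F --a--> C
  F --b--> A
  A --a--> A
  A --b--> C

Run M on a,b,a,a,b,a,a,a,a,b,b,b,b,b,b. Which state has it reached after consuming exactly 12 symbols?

E → D → B → F → C → C → F → C → F → C → C → C → C
After 12 symbols: C.

C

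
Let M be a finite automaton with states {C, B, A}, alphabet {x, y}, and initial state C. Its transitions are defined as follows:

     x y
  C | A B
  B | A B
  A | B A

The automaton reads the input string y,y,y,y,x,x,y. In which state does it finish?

C → B → B → B → B → A → B → B

B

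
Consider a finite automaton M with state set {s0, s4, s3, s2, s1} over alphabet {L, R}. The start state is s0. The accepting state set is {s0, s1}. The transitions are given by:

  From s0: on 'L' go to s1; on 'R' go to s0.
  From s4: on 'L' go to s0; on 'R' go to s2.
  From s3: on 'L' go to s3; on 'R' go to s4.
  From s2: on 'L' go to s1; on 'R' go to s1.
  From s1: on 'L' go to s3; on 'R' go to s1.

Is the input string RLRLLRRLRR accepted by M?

Trace: s0 -R-> s0 -L-> s1 -R-> s1 -L-> s3 -L-> s3 -R-> s4 -R-> s2 -L-> s1 -R-> s1 -R-> s1
End state s1 is accepting.

Yes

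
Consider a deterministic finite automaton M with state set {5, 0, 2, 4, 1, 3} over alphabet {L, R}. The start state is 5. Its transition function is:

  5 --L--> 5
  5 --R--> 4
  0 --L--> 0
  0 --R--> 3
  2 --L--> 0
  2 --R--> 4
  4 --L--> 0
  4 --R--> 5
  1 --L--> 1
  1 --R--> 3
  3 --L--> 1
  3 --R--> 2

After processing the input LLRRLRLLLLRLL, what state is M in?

1

start at 5
read 'L': 5 → 5
read 'L': 5 → 5
read 'R': 5 → 4
read 'R': 4 → 5
read 'L': 5 → 5
read 'R': 5 → 4
read 'L': 4 → 0
read 'L': 0 → 0
read 'L': 0 → 0
read 'L': 0 → 0
read 'R': 0 → 3
read 'L': 3 → 1
read 'L': 1 → 1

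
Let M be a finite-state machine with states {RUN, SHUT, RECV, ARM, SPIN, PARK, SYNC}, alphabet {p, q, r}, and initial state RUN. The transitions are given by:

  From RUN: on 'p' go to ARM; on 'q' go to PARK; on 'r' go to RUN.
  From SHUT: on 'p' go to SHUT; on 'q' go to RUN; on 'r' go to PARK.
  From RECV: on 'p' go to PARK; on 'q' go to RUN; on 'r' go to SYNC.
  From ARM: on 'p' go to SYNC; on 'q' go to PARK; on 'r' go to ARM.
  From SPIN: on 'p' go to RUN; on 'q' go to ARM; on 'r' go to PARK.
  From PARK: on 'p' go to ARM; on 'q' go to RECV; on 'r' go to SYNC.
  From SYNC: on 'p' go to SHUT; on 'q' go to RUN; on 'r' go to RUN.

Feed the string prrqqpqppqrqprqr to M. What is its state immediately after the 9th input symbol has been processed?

RUN → ARM → ARM → ARM → PARK → RECV → PARK → RECV → PARK → ARM
After 9 symbols: ARM.

ARM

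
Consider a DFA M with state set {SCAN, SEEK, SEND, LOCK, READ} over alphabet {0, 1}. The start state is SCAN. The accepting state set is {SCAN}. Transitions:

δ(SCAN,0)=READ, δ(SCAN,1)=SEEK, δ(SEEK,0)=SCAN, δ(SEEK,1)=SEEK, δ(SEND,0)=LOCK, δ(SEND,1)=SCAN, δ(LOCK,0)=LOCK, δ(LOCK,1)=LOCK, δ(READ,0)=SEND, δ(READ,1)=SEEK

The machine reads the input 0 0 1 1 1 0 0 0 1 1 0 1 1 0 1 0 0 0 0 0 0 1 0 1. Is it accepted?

start at SCAN
read '0': SCAN → READ
read '0': READ → SEND
read '1': SEND → SCAN
read '1': SCAN → SEEK
read '1': SEEK → SEEK
read '0': SEEK → SCAN
read '0': SCAN → READ
read '0': READ → SEND
read '1': SEND → SCAN
read '1': SCAN → SEEK
read '0': SEEK → SCAN
read '1': SCAN → SEEK
read '1': SEEK → SEEK
read '0': SEEK → SCAN
read '1': SCAN → SEEK
read '0': SEEK → SCAN
read '0': SCAN → READ
read '0': READ → SEND
read '0': SEND → LOCK
read '0': LOCK → LOCK
read '0': LOCK → LOCK
read '1': LOCK → LOCK
read '0': LOCK → LOCK
read '1': LOCK → LOCK
End state LOCK is not accepting.

No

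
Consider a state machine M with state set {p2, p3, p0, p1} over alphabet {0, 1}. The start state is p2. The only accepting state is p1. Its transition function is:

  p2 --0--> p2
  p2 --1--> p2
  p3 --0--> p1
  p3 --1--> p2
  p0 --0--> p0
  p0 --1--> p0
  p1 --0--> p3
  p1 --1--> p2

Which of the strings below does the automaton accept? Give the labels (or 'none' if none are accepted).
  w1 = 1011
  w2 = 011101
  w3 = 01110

none

w1:
  start at p2
  read '1': p2 → p2
  read '0': p2 → p2
  read '1': p2 → p2
  read '1': p2 → p2
  end p2, rejected
w2:
  start at p2
  read '0': p2 → p2
  read '1': p2 → p2
  read '1': p2 → p2
  read '1': p2 → p2
  read '0': p2 → p2
  read '1': p2 → p2
  end p2, rejected
w3:
  start at p2
  read '0': p2 → p2
  read '1': p2 → p2
  read '1': p2 → p2
  read '1': p2 → p2
  read '0': p2 → p2
  end p2, rejected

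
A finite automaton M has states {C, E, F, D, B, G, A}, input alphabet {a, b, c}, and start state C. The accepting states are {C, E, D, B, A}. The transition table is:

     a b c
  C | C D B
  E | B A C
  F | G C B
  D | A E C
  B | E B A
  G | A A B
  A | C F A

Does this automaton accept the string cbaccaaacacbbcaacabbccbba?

Yes

C → B → B → E → C → B → E → B → E → C → C → B → B → B → A → C → C → B → E → A → F → B → A → F → C → C
End state C is accepting.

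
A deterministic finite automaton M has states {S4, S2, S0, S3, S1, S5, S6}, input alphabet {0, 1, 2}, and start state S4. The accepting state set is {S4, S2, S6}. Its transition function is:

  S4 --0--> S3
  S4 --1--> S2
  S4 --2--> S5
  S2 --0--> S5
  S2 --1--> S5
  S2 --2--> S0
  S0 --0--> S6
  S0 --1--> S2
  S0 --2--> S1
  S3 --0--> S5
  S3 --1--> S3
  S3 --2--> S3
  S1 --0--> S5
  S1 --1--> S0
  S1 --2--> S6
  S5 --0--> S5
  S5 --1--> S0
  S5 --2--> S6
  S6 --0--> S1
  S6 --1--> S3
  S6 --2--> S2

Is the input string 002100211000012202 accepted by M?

start at S4
read '0': S4 → S3
read '0': S3 → S5
read '2': S5 → S6
read '1': S6 → S3
read '0': S3 → S5
read '0': S5 → S5
read '2': S5 → S6
read '1': S6 → S3
read '1': S3 → S3
read '0': S3 → S5
read '0': S5 → S5
read '0': S5 → S5
read '0': S5 → S5
read '1': S5 → S0
read '2': S0 → S1
read '2': S1 → S6
read '0': S6 → S1
read '2': S1 → S6
End state S6 is accepting.

Yes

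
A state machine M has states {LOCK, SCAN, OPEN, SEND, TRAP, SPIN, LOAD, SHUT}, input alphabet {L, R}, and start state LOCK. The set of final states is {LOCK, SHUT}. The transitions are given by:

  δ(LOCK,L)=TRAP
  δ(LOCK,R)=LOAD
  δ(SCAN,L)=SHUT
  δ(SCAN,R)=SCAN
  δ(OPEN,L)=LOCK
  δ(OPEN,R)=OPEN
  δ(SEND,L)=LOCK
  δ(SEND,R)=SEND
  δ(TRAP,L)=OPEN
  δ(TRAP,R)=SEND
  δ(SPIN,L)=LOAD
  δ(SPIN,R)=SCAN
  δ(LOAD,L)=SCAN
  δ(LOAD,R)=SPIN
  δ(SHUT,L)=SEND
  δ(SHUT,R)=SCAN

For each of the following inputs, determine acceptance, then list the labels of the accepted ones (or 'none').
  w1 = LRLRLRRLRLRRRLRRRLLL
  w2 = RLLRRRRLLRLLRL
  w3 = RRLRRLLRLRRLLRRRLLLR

w1: Trace: LOCK -L-> TRAP -R-> SEND -L-> LOCK -R-> LOAD -L-> SCAN -R-> SCAN -R-> SCAN -L-> SHUT -R-> SCAN -L-> SHUT -R-> SCAN -R-> SCAN -R-> SCAN -L-> SHUT -R-> SCAN -R-> SCAN -R-> SCAN -L-> SHUT -L-> SEND -L-> LOCK  → end LOCK, accepted
w2: Trace: LOCK -R-> LOAD -L-> SCAN -L-> SHUT -R-> SCAN -R-> SCAN -R-> SCAN -R-> SCAN -L-> SHUT -L-> SEND -R-> SEND -L-> LOCK -L-> TRAP -R-> SEND -L-> LOCK  → end LOCK, accepted
w3: Trace: LOCK -R-> LOAD -R-> SPIN -L-> LOAD -R-> SPIN -R-> SCAN -L-> SHUT -L-> SEND -R-> SEND -L-> LOCK -R-> LOAD -R-> SPIN -L-> LOAD -L-> SCAN -R-> SCAN -R-> SCAN -R-> SCAN -L-> SHUT -L-> SEND -L-> LOCK -R-> LOAD  → end LOAD, rejected

w1, w2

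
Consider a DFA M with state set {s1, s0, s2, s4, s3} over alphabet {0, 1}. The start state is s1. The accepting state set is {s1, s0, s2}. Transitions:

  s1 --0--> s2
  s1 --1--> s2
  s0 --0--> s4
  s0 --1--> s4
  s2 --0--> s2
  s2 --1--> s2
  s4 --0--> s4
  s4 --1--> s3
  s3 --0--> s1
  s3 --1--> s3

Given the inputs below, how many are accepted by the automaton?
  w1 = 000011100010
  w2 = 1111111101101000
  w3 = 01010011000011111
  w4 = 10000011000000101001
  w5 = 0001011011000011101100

5

w1: Trace: s1 -0-> s2 -0-> s2 -0-> s2 -0-> s2 -1-> s2 -1-> s2 -1-> s2 -0-> s2 -0-> s2 -0-> s2 -1-> s2 -0-> s2  → end s2, accepted
w2: Trace: s1 -1-> s2 -1-> s2 -1-> s2 -1-> s2 -1-> s2 -1-> s2 -1-> s2 -1-> s2 -0-> s2 -1-> s2 -1-> s2 -0-> s2 -1-> s2 -0-> s2 -0-> s2 -0-> s2  → end s2, accepted
w3: Trace: s1 -0-> s2 -1-> s2 -0-> s2 -1-> s2 -0-> s2 -0-> s2 -1-> s2 -1-> s2 -0-> s2 -0-> s2 -0-> s2 -0-> s2 -1-> s2 -1-> s2 -1-> s2 -1-> s2 -1-> s2  → end s2, accepted
w4: Trace: s1 -1-> s2 -0-> s2 -0-> s2 -0-> s2 -0-> s2 -0-> s2 -1-> s2 -1-> s2 -0-> s2 -0-> s2 -0-> s2 -0-> s2 -0-> s2 -0-> s2 -1-> s2 -0-> s2 -1-> s2 -0-> s2 -0-> s2 -1-> s2  → end s2, accepted
w5: Trace: s1 -0-> s2 -0-> s2 -0-> s2 -1-> s2 -0-> s2 -1-> s2 -1-> s2 -0-> s2 -1-> s2 -1-> s2 -0-> s2 -0-> s2 -0-> s2 -0-> s2 -1-> s2 -1-> s2 -1-> s2 -0-> s2 -1-> s2 -1-> s2 -0-> s2 -0-> s2  → end s2, accepted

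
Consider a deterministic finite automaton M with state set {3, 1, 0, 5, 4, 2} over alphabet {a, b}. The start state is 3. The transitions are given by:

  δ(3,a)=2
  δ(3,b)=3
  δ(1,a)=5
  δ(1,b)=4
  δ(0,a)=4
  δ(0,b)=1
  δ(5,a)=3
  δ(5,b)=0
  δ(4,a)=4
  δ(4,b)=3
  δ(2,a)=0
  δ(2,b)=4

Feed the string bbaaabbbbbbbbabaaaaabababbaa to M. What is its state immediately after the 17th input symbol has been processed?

4

3 → 3 → 3 → 2 → 0 → 4 → 3 → 3 → 3 → 3 → 3 → 3 → 3 → 3 → 2 → 4 → 4 → 4
After 17 symbols: 4.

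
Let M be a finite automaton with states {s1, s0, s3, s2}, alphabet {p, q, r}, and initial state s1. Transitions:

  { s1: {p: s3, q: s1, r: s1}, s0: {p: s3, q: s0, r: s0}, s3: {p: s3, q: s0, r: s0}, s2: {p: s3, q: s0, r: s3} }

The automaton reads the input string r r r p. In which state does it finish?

s3

start at s1
read 'r': s1 → s1
read 'r': s1 → s1
read 'r': s1 → s1
read 'p': s1 → s3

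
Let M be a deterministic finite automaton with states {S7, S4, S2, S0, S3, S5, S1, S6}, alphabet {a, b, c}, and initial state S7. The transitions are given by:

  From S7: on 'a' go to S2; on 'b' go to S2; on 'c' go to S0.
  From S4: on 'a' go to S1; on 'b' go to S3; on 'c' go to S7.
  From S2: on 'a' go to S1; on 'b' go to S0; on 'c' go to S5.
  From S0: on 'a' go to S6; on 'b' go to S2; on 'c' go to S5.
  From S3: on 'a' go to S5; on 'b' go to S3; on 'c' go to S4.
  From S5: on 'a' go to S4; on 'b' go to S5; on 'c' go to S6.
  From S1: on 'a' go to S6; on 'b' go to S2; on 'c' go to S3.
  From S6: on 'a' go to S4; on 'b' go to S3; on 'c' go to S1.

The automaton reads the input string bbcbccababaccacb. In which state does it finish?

S7 → S2 → S0 → S5 → S5 → S6 → S1 → S6 → S3 → S5 → S5 → S4 → S7 → S0 → S6 → S1 → S2

S2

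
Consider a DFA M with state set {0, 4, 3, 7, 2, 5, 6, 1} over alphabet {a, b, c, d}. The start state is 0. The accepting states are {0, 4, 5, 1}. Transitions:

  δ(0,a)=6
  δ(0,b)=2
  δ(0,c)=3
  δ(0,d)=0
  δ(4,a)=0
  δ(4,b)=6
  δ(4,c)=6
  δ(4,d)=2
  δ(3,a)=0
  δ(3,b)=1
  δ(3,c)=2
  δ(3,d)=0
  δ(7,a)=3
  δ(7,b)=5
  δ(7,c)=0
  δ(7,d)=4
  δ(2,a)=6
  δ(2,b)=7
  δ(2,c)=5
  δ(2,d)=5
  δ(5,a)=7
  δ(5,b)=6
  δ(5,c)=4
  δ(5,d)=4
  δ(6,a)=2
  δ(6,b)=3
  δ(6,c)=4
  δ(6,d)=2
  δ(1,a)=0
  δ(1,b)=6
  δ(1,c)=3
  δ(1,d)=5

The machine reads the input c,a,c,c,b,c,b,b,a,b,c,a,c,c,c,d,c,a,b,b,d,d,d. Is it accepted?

start at 0
read 'c': 0 → 3
read 'a': 3 → 0
read 'c': 0 → 3
read 'c': 3 → 2
read 'b': 2 → 7
read 'c': 7 → 0
read 'b': 0 → 2
read 'b': 2 → 7
read 'a': 7 → 3
read 'b': 3 → 1
read 'c': 1 → 3
read 'a': 3 → 0
read 'c': 0 → 3
read 'c': 3 → 2
read 'c': 2 → 5
read 'd': 5 → 4
read 'c': 4 → 6
read 'a': 6 → 2
read 'b': 2 → 7
read 'b': 7 → 5
read 'd': 5 → 4
read 'd': 4 → 2
read 'd': 2 → 5
End state 5 is accepting.

Yes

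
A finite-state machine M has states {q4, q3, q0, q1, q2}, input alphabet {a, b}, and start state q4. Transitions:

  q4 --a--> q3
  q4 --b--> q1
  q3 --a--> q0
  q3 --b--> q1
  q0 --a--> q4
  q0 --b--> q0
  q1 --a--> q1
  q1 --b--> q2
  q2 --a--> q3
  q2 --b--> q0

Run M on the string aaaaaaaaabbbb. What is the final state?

q0

start at q4
read 'a': q4 → q3
read 'a': q3 → q0
read 'a': q0 → q4
read 'a': q4 → q3
read 'a': q3 → q0
read 'a': q0 → q4
read 'a': q4 → q3
read 'a': q3 → q0
read 'a': q0 → q4
read 'b': q4 → q1
read 'b': q1 → q2
read 'b': q2 → q0
read 'b': q0 → q0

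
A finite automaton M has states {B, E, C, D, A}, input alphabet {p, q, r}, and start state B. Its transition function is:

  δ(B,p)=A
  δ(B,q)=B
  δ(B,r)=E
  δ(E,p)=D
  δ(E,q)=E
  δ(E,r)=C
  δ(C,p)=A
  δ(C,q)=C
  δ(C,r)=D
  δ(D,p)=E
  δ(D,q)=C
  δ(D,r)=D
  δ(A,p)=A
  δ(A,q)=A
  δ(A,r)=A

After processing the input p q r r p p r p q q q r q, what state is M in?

start at B
read 'p': B → A
read 'q': A → A
read 'r': A → A
read 'r': A → A
read 'p': A → A
read 'p': A → A
read 'r': A → A
read 'p': A → A
read 'q': A → A
read 'q': A → A
read 'q': A → A
read 'r': A → A
read 'q': A → A

A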